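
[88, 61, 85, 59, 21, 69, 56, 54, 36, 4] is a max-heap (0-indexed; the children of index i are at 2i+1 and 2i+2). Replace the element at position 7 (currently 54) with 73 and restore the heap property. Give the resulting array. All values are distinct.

[88, 73, 85, 61, 21, 69, 56, 59, 36, 4]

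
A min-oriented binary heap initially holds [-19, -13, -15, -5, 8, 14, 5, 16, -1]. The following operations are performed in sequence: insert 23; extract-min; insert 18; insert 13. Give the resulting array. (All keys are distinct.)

[-15, -13, 5, -5, 8, 14, 23, 16, -1, 18, 13]

insert 23:
  append 23 at index 9 → [-19, -13, -15, -5, 8, 14, 5, 16, -1, 23] (no swap needed)
extract-min → returns -19:
  remove root -19; move last element 23 to root → [23, -13, -15, -5, 8, 14, 5, 16, -1]
  23 vs smaller child -15 at index 2, swap → [-15, -13, 23, -5, 8, 14, 5, 16, -1]
  23 vs smaller child 5 at index 6, swap → [-15, -13, 5, -5, 8, 14, 23, 16, -1]
insert 18:
  append 18 at index 9 → [-15, -13, 5, -5, 8, 14, 23, 16, -1, 18] (no swap needed)
insert 13:
  append 13 at index 10 → [-15, -13, 5, -5, 8, 14, 23, 16, -1, 18, 13] (no swap needed)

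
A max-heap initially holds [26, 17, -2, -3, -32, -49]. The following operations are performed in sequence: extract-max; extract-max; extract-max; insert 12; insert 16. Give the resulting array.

[16, 12, -32, -49, -3]

extract-max → returns 26:
  remove root 26; move last element -49 to root → [-49, 17, -2, -3, -32]
  -49 vs larger child 17 at index 1, swap → [17, -49, -2, -3, -32]
  -49 vs larger child -3 at index 3, swap → [17, -3, -2, -49, -32]
extract-max → returns 17:
  remove root 17; move last element -32 to root → [-32, -3, -2, -49]
  -32 vs larger child -2 at index 2, swap → [-2, -3, -32, -49]
extract-max → returns -2:
  remove root -2; move last element -49 to root → [-49, -3, -32]
  -49 vs larger child -3 at index 1, swap → [-3, -49, -32]
insert 12:
  append 12 at index 3 → [-3, -49, -32, 12]
  12 > parent -49 at index 1, swap → [-3, 12, -32, -49]
  12 > parent -3 at index 0, swap → [12, -3, -32, -49]
insert 16:
  append 16 at index 4 → [12, -3, -32, -49, 16]
  16 > parent -3 at index 1, swap → [12, 16, -32, -49, -3]
  16 > parent 12 at index 0, swap → [16, 12, -32, -49, -3]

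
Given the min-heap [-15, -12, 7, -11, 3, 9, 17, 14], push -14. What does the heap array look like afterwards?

[-15, -14, 7, -12, 3, 9, 17, 14, -11]

append -14 at index 8 → [-15, -12, 7, -11, 3, 9, 17, 14, -14]
-14 < parent -11 at index 3, swap → [-15, -12, 7, -14, 3, 9, 17, 14, -11]
-14 < parent -12 at index 1, swap → [-15, -14, 7, -12, 3, 9, 17, 14, -11]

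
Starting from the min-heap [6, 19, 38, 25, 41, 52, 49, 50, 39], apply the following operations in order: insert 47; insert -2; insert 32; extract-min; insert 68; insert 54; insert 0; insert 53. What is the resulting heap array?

insert 47:
  append 47 at index 9 → [6, 19, 38, 25, 41, 52, 49, 50, 39, 47] (no swap needed)
insert -2:
  append -2 at index 10 → [6, 19, 38, 25, 41, 52, 49, 50, 39, 47, -2]
  -2 < parent 41 at index 4, swap → [6, 19, 38, 25, -2, 52, 49, 50, 39, 47, 41]
  -2 < parent 19 at index 1, swap → [6, -2, 38, 25, 19, 52, 49, 50, 39, 47, 41]
  -2 < parent 6 at index 0, swap → [-2, 6, 38, 25, 19, 52, 49, 50, 39, 47, 41]
insert 32:
  append 32 at index 11 → [-2, 6, 38, 25, 19, 52, 49, 50, 39, 47, 41, 32]
  32 < parent 52 at index 5, swap → [-2, 6, 38, 25, 19, 32, 49, 50, 39, 47, 41, 52]
  32 < parent 38 at index 2, swap → [-2, 6, 32, 25, 19, 38, 49, 50, 39, 47, 41, 52]
extract-min → returns -2:
  remove root -2; move last element 52 to root → [52, 6, 32, 25, 19, 38, 49, 50, 39, 47, 41]
  52 vs smaller child 6 at index 1, swap → [6, 52, 32, 25, 19, 38, 49, 50, 39, 47, 41]
  52 vs smaller child 19 at index 4, swap → [6, 19, 32, 25, 52, 38, 49, 50, 39, 47, 41]
  52 vs smaller child 41 at index 10, swap → [6, 19, 32, 25, 41, 38, 49, 50, 39, 47, 52]
insert 68:
  append 68 at index 11 → [6, 19, 32, 25, 41, 38, 49, 50, 39, 47, 52, 68] (no swap needed)
insert 54:
  append 54 at index 12 → [6, 19, 32, 25, 41, 38, 49, 50, 39, 47, 52, 68, 54] (no swap needed)
insert 0:
  append 0 at index 13 → [6, 19, 32, 25, 41, 38, 49, 50, 39, 47, 52, 68, 54, 0]
  0 < parent 49 at index 6, swap → [6, 19, 32, 25, 41, 38, 0, 50, 39, 47, 52, 68, 54, 49]
  0 < parent 32 at index 2, swap → [6, 19, 0, 25, 41, 38, 32, 50, 39, 47, 52, 68, 54, 49]
  0 < parent 6 at index 0, swap → [0, 19, 6, 25, 41, 38, 32, 50, 39, 47, 52, 68, 54, 49]
insert 53:
  append 53 at index 14 → [0, 19, 6, 25, 41, 38, 32, 50, 39, 47, 52, 68, 54, 49, 53] (no swap needed)

[0, 19, 6, 25, 41, 38, 32, 50, 39, 47, 52, 68, 54, 49, 53]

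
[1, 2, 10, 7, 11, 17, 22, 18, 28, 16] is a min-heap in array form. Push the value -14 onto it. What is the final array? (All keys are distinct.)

append -14 at index 10 → [1, 2, 10, 7, 11, 17, 22, 18, 28, 16, -14]
-14 < parent 11 at index 4, swap → [1, 2, 10, 7, -14, 17, 22, 18, 28, 16, 11]
-14 < parent 2 at index 1, swap → [1, -14, 10, 7, 2, 17, 22, 18, 28, 16, 11]
-14 < parent 1 at index 0, swap → [-14, 1, 10, 7, 2, 17, 22, 18, 28, 16, 11]

[-14, 1, 10, 7, 2, 17, 22, 18, 28, 16, 11]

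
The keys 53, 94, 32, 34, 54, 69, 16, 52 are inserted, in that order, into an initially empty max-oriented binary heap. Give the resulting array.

Insert 53:
  append 53 at index 0 → [53] (no swap needed)
Insert 94:
  append 94 at index 1 → [53, 94]
  94 > parent 53 at index 0, swap → [94, 53]
Insert 32:
  append 32 at index 2 → [94, 53, 32] (no swap needed)
Insert 34:
  append 34 at index 3 → [94, 53, 32, 34] (no swap needed)
Insert 54:
  append 54 at index 4 → [94, 53, 32, 34, 54]
  54 > parent 53 at index 1, swap → [94, 54, 32, 34, 53]
Insert 69:
  append 69 at index 5 → [94, 54, 32, 34, 53, 69]
  69 > parent 32 at index 2, swap → [94, 54, 69, 34, 53, 32]
Insert 16:
  append 16 at index 6 → [94, 54, 69, 34, 53, 32, 16] (no swap needed)
Insert 52:
  append 52 at index 7 → [94, 54, 69, 34, 53, 32, 16, 52]
  52 > parent 34 at index 3, swap → [94, 54, 69, 52, 53, 32, 16, 34]

[94, 54, 69, 52, 53, 32, 16, 34]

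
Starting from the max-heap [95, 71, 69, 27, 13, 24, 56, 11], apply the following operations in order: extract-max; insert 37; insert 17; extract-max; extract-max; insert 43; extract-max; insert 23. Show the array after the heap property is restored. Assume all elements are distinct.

[43, 37, 24, 27, 13, 11, 17, 23]

extract-max → returns 95:
  remove root 95; move last element 11 to root → [11, 71, 69, 27, 13, 24, 56]
  11 vs larger child 71 at index 1, swap → [71, 11, 69, 27, 13, 24, 56]
  11 vs larger child 27 at index 3, swap → [71, 27, 69, 11, 13, 24, 56]
insert 37:
  append 37 at index 7 → [71, 27, 69, 11, 13, 24, 56, 37]
  37 > parent 11 at index 3, swap → [71, 27, 69, 37, 13, 24, 56, 11]
  37 > parent 27 at index 1, swap → [71, 37, 69, 27, 13, 24, 56, 11]
insert 17:
  append 17 at index 8 → [71, 37, 69, 27, 13, 24, 56, 11, 17] (no swap needed)
extract-max → returns 71:
  remove root 71; move last element 17 to root → [17, 37, 69, 27, 13, 24, 56, 11]
  17 vs larger child 69 at index 2, swap → [69, 37, 17, 27, 13, 24, 56, 11]
  17 vs larger child 56 at index 6, swap → [69, 37, 56, 27, 13, 24, 17, 11]
extract-max → returns 69:
  remove root 69; move last element 11 to root → [11, 37, 56, 27, 13, 24, 17]
  11 vs larger child 56 at index 2, swap → [56, 37, 11, 27, 13, 24, 17]
  11 vs larger child 24 at index 5, swap → [56, 37, 24, 27, 13, 11, 17]
insert 43:
  append 43 at index 7 → [56, 37, 24, 27, 13, 11, 17, 43]
  43 > parent 27 at index 3, swap → [56, 37, 24, 43, 13, 11, 17, 27]
  43 > parent 37 at index 1, swap → [56, 43, 24, 37, 13, 11, 17, 27]
extract-max → returns 56:
  remove root 56; move last element 27 to root → [27, 43, 24, 37, 13, 11, 17]
  27 vs larger child 43 at index 1, swap → [43, 27, 24, 37, 13, 11, 17]
  27 vs larger child 37 at index 3, swap → [43, 37, 24, 27, 13, 11, 17]
insert 23:
  append 23 at index 7 → [43, 37, 24, 27, 13, 11, 17, 23] (no swap needed)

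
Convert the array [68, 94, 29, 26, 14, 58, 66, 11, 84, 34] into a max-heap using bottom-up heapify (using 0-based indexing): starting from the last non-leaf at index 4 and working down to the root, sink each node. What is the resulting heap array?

sift down from index 4:
  14 vs only child 34 at index 9, swap → [68, 94, 29, 26, 34, 58, 66, 11, 84, 14]
sift down from index 3:
  26 vs larger child 84 at index 8, swap → [68, 94, 29, 84, 34, 58, 66, 11, 26, 14]
sift down from index 2:
  29 vs larger child 66 at index 6, swap → [68, 94, 66, 84, 34, 58, 29, 11, 26, 14]
sift down from index 1: already satisfies heap property
sift down from index 0:
  68 vs larger child 94 at index 1, swap → [94, 68, 66, 84, 34, 58, 29, 11, 26, 14]
  68 vs larger child 84 at index 3, swap → [94, 84, 66, 68, 34, 58, 29, 11, 26, 14]

[94, 84, 66, 68, 34, 58, 29, 11, 26, 14]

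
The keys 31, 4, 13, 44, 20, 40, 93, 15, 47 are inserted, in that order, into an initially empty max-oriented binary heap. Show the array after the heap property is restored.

Insert 31:
  append 31 at index 0 → [31] (no swap needed)
Insert 4:
  append 4 at index 1 → [31, 4] (no swap needed)
Insert 13:
  append 13 at index 2 → [31, 4, 13] (no swap needed)
Insert 44:
  append 44 at index 3 → [31, 4, 13, 44]
  44 > parent 4 at index 1, swap → [31, 44, 13, 4]
  44 > parent 31 at index 0, swap → [44, 31, 13, 4]
Insert 20:
  append 20 at index 4 → [44, 31, 13, 4, 20] (no swap needed)
Insert 40:
  append 40 at index 5 → [44, 31, 13, 4, 20, 40]
  40 > parent 13 at index 2, swap → [44, 31, 40, 4, 20, 13]
Insert 93:
  append 93 at index 6 → [44, 31, 40, 4, 20, 13, 93]
  93 > parent 40 at index 2, swap → [44, 31, 93, 4, 20, 13, 40]
  93 > parent 44 at index 0, swap → [93, 31, 44, 4, 20, 13, 40]
Insert 15:
  append 15 at index 7 → [93, 31, 44, 4, 20, 13, 40, 15]
  15 > parent 4 at index 3, swap → [93, 31, 44, 15, 20, 13, 40, 4]
Insert 47:
  append 47 at index 8 → [93, 31, 44, 15, 20, 13, 40, 4, 47]
  47 > parent 15 at index 3, swap → [93, 31, 44, 47, 20, 13, 40, 4, 15]
  47 > parent 31 at index 1, swap → [93, 47, 44, 31, 20, 13, 40, 4, 15]

[93, 47, 44, 31, 20, 13, 40, 4, 15]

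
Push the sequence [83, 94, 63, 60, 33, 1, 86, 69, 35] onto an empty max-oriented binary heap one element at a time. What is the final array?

Insert 83:
  append 83 at index 0 → [83] (no swap needed)
Insert 94:
  append 94 at index 1 → [83, 94]
  94 > parent 83 at index 0, swap → [94, 83]
Insert 63:
  append 63 at index 2 → [94, 83, 63] (no swap needed)
Insert 60:
  append 60 at index 3 → [94, 83, 63, 60] (no swap needed)
Insert 33:
  append 33 at index 4 → [94, 83, 63, 60, 33] (no swap needed)
Insert 1:
  append 1 at index 5 → [94, 83, 63, 60, 33, 1] (no swap needed)
Insert 86:
  append 86 at index 6 → [94, 83, 63, 60, 33, 1, 86]
  86 > parent 63 at index 2, swap → [94, 83, 86, 60, 33, 1, 63]
Insert 69:
  append 69 at index 7 → [94, 83, 86, 60, 33, 1, 63, 69]
  69 > parent 60 at index 3, swap → [94, 83, 86, 69, 33, 1, 63, 60]
Insert 35:
  append 35 at index 8 → [94, 83, 86, 69, 33, 1, 63, 60, 35] (no swap needed)

[94, 83, 86, 69, 33, 1, 63, 60, 35]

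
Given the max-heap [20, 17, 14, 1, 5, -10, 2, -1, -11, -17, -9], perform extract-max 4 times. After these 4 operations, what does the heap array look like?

[2, 1, -10, -1, -9, -11, -17]

extract-max #1 returns 20:
  remove root 20; move last element -9 to root → [-9, 17, 14, 1, 5, -10, 2, -1, -11, -17]
  -9 vs larger child 17 at index 1, swap → [17, -9, 14, 1, 5, -10, 2, -1, -11, -17]
  -9 vs larger child 5 at index 4, swap → [17, 5, 14, 1, -9, -10, 2, -1, -11, -17]
extract-max #2 returns 17:
  remove root 17; move last element -17 to root → [-17, 5, 14, 1, -9, -10, 2, -1, -11]
  -17 vs larger child 14 at index 2, swap → [14, 5, -17, 1, -9, -10, 2, -1, -11]
  -17 vs larger child 2 at index 6, swap → [14, 5, 2, 1, -9, -10, -17, -1, -11]
extract-max #3 returns 14:
  remove root 14; move last element -11 to root → [-11, 5, 2, 1, -9, -10, -17, -1]
  -11 vs larger child 5 at index 1, swap → [5, -11, 2, 1, -9, -10, -17, -1]
  -11 vs larger child 1 at index 3, swap → [5, 1, 2, -11, -9, -10, -17, -1]
  -11 vs only child -1 at index 7, swap → [5, 1, 2, -1, -9, -10, -17, -11]
extract-max #4 returns 5:
  remove root 5; move last element -11 to root → [-11, 1, 2, -1, -9, -10, -17]
  -11 vs larger child 2 at index 2, swap → [2, 1, -11, -1, -9, -10, -17]
  -11 vs larger child -10 at index 5, swap → [2, 1, -10, -1, -9, -11, -17]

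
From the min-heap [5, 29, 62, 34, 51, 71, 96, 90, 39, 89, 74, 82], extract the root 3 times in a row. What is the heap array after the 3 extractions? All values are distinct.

[39, 51, 62, 74, 89, 71, 96, 90, 82]

extract-min #1 returns 5:
  remove root 5; move last element 82 to root → [82, 29, 62, 34, 51, 71, 96, 90, 39, 89, 74]
  82 vs smaller child 29 at index 1, swap → [29, 82, 62, 34, 51, 71, 96, 90, 39, 89, 74]
  82 vs smaller child 34 at index 3, swap → [29, 34, 62, 82, 51, 71, 96, 90, 39, 89, 74]
  82 vs smaller child 39 at index 8, swap → [29, 34, 62, 39, 51, 71, 96, 90, 82, 89, 74]
extract-min #2 returns 29:
  remove root 29; move last element 74 to root → [74, 34, 62, 39, 51, 71, 96, 90, 82, 89]
  74 vs smaller child 34 at index 1, swap → [34, 74, 62, 39, 51, 71, 96, 90, 82, 89]
  74 vs smaller child 39 at index 3, swap → [34, 39, 62, 74, 51, 71, 96, 90, 82, 89]
extract-min #3 returns 34:
  remove root 34; move last element 89 to root → [89, 39, 62, 74, 51, 71, 96, 90, 82]
  89 vs smaller child 39 at index 1, swap → [39, 89, 62, 74, 51, 71, 96, 90, 82]
  89 vs smaller child 51 at index 4, swap → [39, 51, 62, 74, 89, 71, 96, 90, 82]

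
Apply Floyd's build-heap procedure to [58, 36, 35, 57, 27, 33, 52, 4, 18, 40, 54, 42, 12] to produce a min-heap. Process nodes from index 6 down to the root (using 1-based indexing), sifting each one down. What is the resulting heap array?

[4, 18, 12, 36, 27, 33, 52, 57, 58, 40, 54, 42, 35]

sift down from index 6:
  33 vs smaller child 12 at index 13, swap → [58, 36, 35, 57, 27, 12, 52, 4, 18, 40, 54, 42, 33]
sift down from index 5: already satisfies heap property
sift down from index 4:
  57 vs smaller child 4 at index 8, swap → [58, 36, 35, 4, 27, 12, 52, 57, 18, 40, 54, 42, 33]
sift down from index 3:
  35 vs smaller child 12 at index 6, swap → [58, 36, 12, 4, 27, 35, 52, 57, 18, 40, 54, 42, 33]
  35 vs smaller child 33 at index 13, swap → [58, 36, 12, 4, 27, 33, 52, 57, 18, 40, 54, 42, 35]
sift down from index 2:
  36 vs smaller child 4 at index 4, swap → [58, 4, 12, 36, 27, 33, 52, 57, 18, 40, 54, 42, 35]
  36 vs smaller child 18 at index 9, swap → [58, 4, 12, 18, 27, 33, 52, 57, 36, 40, 54, 42, 35]
sift down from index 1:
  58 vs smaller child 4 at index 2, swap → [4, 58, 12, 18, 27, 33, 52, 57, 36, 40, 54, 42, 35]
  58 vs smaller child 18 at index 4, swap → [4, 18, 12, 58, 27, 33, 52, 57, 36, 40, 54, 42, 35]
  58 vs smaller child 36 at index 9, swap → [4, 18, 12, 36, 27, 33, 52, 57, 58, 40, 54, 42, 35]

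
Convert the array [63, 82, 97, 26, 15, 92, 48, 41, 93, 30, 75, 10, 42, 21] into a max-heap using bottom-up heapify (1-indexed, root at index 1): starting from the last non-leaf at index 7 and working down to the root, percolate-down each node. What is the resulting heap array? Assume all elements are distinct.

sift down from index 7: already satisfies heap property
sift down from index 6: already satisfies heap property
sift down from index 5:
  15 vs larger child 75 at index 11, swap → [63, 82, 97, 26, 75, 92, 48, 41, 93, 30, 15, 10, 42, 21]
sift down from index 4:
  26 vs larger child 93 at index 9, swap → [63, 82, 97, 93, 75, 92, 48, 41, 26, 30, 15, 10, 42, 21]
sift down from index 3: already satisfies heap property
sift down from index 2:
  82 vs larger child 93 at index 4, swap → [63, 93, 97, 82, 75, 92, 48, 41, 26, 30, 15, 10, 42, 21]
sift down from index 1:
  63 vs larger child 97 at index 3, swap → [97, 93, 63, 82, 75, 92, 48, 41, 26, 30, 15, 10, 42, 21]
  63 vs larger child 92 at index 6, swap → [97, 93, 92, 82, 75, 63, 48, 41, 26, 30, 15, 10, 42, 21]

[97, 93, 92, 82, 75, 63, 48, 41, 26, 30, 15, 10, 42, 21]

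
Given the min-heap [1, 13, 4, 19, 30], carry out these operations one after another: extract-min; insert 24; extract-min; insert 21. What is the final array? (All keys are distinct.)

extract-min → returns 1:
  remove root 1; move last element 30 to root → [30, 13, 4, 19]
  30 vs smaller child 4 at index 2, swap → [4, 13, 30, 19]
insert 24:
  append 24 at index 4 → [4, 13, 30, 19, 24] (no swap needed)
extract-min → returns 4:
  remove root 4; move last element 24 to root → [24, 13, 30, 19]
  24 vs smaller child 13 at index 1, swap → [13, 24, 30, 19]
  24 vs only child 19 at index 3, swap → [13, 19, 30, 24]
insert 21:
  append 21 at index 4 → [13, 19, 30, 24, 21] (no swap needed)

[13, 19, 30, 24, 21]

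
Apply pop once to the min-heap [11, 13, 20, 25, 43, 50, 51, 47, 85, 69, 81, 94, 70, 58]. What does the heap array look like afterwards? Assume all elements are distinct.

remove root 11; move last element 58 to root → [58, 13, 20, 25, 43, 50, 51, 47, 85, 69, 81, 94, 70]
58 vs smaller child 13 at index 1, swap → [13, 58, 20, 25, 43, 50, 51, 47, 85, 69, 81, 94, 70]
58 vs smaller child 25 at index 3, swap → [13, 25, 20, 58, 43, 50, 51, 47, 85, 69, 81, 94, 70]
58 vs smaller child 47 at index 7, swap → [13, 25, 20, 47, 43, 50, 51, 58, 85, 69, 81, 94, 70]

[13, 25, 20, 47, 43, 50, 51, 58, 85, 69, 81, 94, 70]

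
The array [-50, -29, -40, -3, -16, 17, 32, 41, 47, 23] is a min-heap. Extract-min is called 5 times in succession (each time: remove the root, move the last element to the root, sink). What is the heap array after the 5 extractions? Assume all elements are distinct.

[17, 32, 23, 41, 47]

extract-min #1 returns -50:
  remove root -50; move last element 23 to root → [23, -29, -40, -3, -16, 17, 32, 41, 47]
  23 vs smaller child -40 at index 2, swap → [-40, -29, 23, -3, -16, 17, 32, 41, 47]
  23 vs smaller child 17 at index 5, swap → [-40, -29, 17, -3, -16, 23, 32, 41, 47]
extract-min #2 returns -40:
  remove root -40; move last element 47 to root → [47, -29, 17, -3, -16, 23, 32, 41]
  47 vs smaller child -29 at index 1, swap → [-29, 47, 17, -3, -16, 23, 32, 41]
  47 vs smaller child -16 at index 4, swap → [-29, -16, 17, -3, 47, 23, 32, 41]
extract-min #3 returns -29:
  remove root -29; move last element 41 to root → [41, -16, 17, -3, 47, 23, 32]
  41 vs smaller child -16 at index 1, swap → [-16, 41, 17, -3, 47, 23, 32]
  41 vs smaller child -3 at index 3, swap → [-16, -3, 17, 41, 47, 23, 32]
extract-min #4 returns -16:
  remove root -16; move last element 32 to root → [32, -3, 17, 41, 47, 23]
  32 vs smaller child -3 at index 1, swap → [-3, 32, 17, 41, 47, 23]
extract-min #5 returns -3:
  remove root -3; move last element 23 to root → [23, 32, 17, 41, 47]
  23 vs smaller child 17 at index 2, swap → [17, 32, 23, 41, 47]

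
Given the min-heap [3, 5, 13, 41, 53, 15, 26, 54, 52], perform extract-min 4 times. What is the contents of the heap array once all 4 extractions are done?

extract-min #1 returns 3:
  remove root 3; move last element 52 to root → [52, 5, 13, 41, 53, 15, 26, 54]
  52 vs smaller child 5 at index 1, swap → [5, 52, 13, 41, 53, 15, 26, 54]
  52 vs smaller child 41 at index 3, swap → [5, 41, 13, 52, 53, 15, 26, 54]
extract-min #2 returns 5:
  remove root 5; move last element 54 to root → [54, 41, 13, 52, 53, 15, 26]
  54 vs smaller child 13 at index 2, swap → [13, 41, 54, 52, 53, 15, 26]
  54 vs smaller child 15 at index 5, swap → [13, 41, 15, 52, 53, 54, 26]
extract-min #3 returns 13:
  remove root 13; move last element 26 to root → [26, 41, 15, 52, 53, 54]
  26 vs smaller child 15 at index 2, swap → [15, 41, 26, 52, 53, 54]
extract-min #4 returns 15:
  remove root 15; move last element 54 to root → [54, 41, 26, 52, 53]
  54 vs smaller child 26 at index 2, swap → [26, 41, 54, 52, 53]

[26, 41, 54, 52, 53]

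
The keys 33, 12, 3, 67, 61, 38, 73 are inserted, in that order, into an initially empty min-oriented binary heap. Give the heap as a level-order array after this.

[3, 33, 12, 67, 61, 38, 73]

Insert 33:
  append 33 at index 0 → [33] (no swap needed)
Insert 12:
  append 12 at index 1 → [33, 12]
  12 < parent 33 at index 0, swap → [12, 33]
Insert 3:
  append 3 at index 2 → [12, 33, 3]
  3 < parent 12 at index 0, swap → [3, 33, 12]
Insert 67:
  append 67 at index 3 → [3, 33, 12, 67] (no swap needed)
Insert 61:
  append 61 at index 4 → [3, 33, 12, 67, 61] (no swap needed)
Insert 38:
  append 38 at index 5 → [3, 33, 12, 67, 61, 38] (no swap needed)
Insert 73:
  append 73 at index 6 → [3, 33, 12, 67, 61, 38, 73] (no swap needed)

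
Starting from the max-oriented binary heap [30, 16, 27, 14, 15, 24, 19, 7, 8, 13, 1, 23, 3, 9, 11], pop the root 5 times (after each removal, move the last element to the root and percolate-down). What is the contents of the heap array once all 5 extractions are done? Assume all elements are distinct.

extract-max #1 returns 30:
  remove root 30; move last element 11 to root → [11, 16, 27, 14, 15, 24, 19, 7, 8, 13, 1, 23, 3, 9]
  11 vs larger child 27 at index 2, swap → [27, 16, 11, 14, 15, 24, 19, 7, 8, 13, 1, 23, 3, 9]
  11 vs larger child 24 at index 5, swap → [27, 16, 24, 14, 15, 11, 19, 7, 8, 13, 1, 23, 3, 9]
  11 vs larger child 23 at index 11, swap → [27, 16, 24, 14, 15, 23, 19, 7, 8, 13, 1, 11, 3, 9]
extract-max #2 returns 27:
  remove root 27; move last element 9 to root → [9, 16, 24, 14, 15, 23, 19, 7, 8, 13, 1, 11, 3]
  9 vs larger child 24 at index 2, swap → [24, 16, 9, 14, 15, 23, 19, 7, 8, 13, 1, 11, 3]
  9 vs larger child 23 at index 5, swap → [24, 16, 23, 14, 15, 9, 19, 7, 8, 13, 1, 11, 3]
  9 vs larger child 11 at index 11, swap → [24, 16, 23, 14, 15, 11, 19, 7, 8, 13, 1, 9, 3]
extract-max #3 returns 24:
  remove root 24; move last element 3 to root → [3, 16, 23, 14, 15, 11, 19, 7, 8, 13, 1, 9]
  3 vs larger child 23 at index 2, swap → [23, 16, 3, 14, 15, 11, 19, 7, 8, 13, 1, 9]
  3 vs larger child 19 at index 6, swap → [23, 16, 19, 14, 15, 11, 3, 7, 8, 13, 1, 9]
extract-max #4 returns 23:
  remove root 23; move last element 9 to root → [9, 16, 19, 14, 15, 11, 3, 7, 8, 13, 1]
  9 vs larger child 19 at index 2, swap → [19, 16, 9, 14, 15, 11, 3, 7, 8, 13, 1]
  9 vs larger child 11 at index 5, swap → [19, 16, 11, 14, 15, 9, 3, 7, 8, 13, 1]
extract-max #5 returns 19:
  remove root 19; move last element 1 to root → [1, 16, 11, 14, 15, 9, 3, 7, 8, 13]
  1 vs larger child 16 at index 1, swap → [16, 1, 11, 14, 15, 9, 3, 7, 8, 13]
  1 vs larger child 15 at index 4, swap → [16, 15, 11, 14, 1, 9, 3, 7, 8, 13]
  1 vs only child 13 at index 9, swap → [16, 15, 11, 14, 13, 9, 3, 7, 8, 1]

[16, 15, 11, 14, 13, 9, 3, 7, 8, 1]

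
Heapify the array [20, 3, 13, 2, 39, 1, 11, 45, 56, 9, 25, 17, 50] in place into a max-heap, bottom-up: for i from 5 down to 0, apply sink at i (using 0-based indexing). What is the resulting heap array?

[56, 45, 50, 20, 39, 17, 11, 3, 2, 9, 25, 13, 1]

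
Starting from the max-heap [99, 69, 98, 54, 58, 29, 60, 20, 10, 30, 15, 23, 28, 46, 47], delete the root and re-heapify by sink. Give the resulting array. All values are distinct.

[98, 69, 60, 54, 58, 29, 47, 20, 10, 30, 15, 23, 28, 46]

remove root 99; move last element 47 to root → [47, 69, 98, 54, 58, 29, 60, 20, 10, 30, 15, 23, 28, 46]
47 vs larger child 98 at index 2, swap → [98, 69, 47, 54, 58, 29, 60, 20, 10, 30, 15, 23, 28, 46]
47 vs larger child 60 at index 6, swap → [98, 69, 60, 54, 58, 29, 47, 20, 10, 30, 15, 23, 28, 46]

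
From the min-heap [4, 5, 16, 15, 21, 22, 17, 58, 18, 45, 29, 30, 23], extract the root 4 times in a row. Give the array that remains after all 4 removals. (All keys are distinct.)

[17, 18, 22, 23, 21, 45, 29, 58, 30]

extract-min #1 returns 4:
  remove root 4; move last element 23 to root → [23, 5, 16, 15, 21, 22, 17, 58, 18, 45, 29, 30]
  23 vs smaller child 5 at index 1, swap → [5, 23, 16, 15, 21, 22, 17, 58, 18, 45, 29, 30]
  23 vs smaller child 15 at index 3, swap → [5, 15, 16, 23, 21, 22, 17, 58, 18, 45, 29, 30]
  23 vs smaller child 18 at index 8, swap → [5, 15, 16, 18, 21, 22, 17, 58, 23, 45, 29, 30]
extract-min #2 returns 5:
  remove root 5; move last element 30 to root → [30, 15, 16, 18, 21, 22, 17, 58, 23, 45, 29]
  30 vs smaller child 15 at index 1, swap → [15, 30, 16, 18, 21, 22, 17, 58, 23, 45, 29]
  30 vs smaller child 18 at index 3, swap → [15, 18, 16, 30, 21, 22, 17, 58, 23, 45, 29]
  30 vs smaller child 23 at index 8, swap → [15, 18, 16, 23, 21, 22, 17, 58, 30, 45, 29]
extract-min #3 returns 15:
  remove root 15; move last element 29 to root → [29, 18, 16, 23, 21, 22, 17, 58, 30, 45]
  29 vs smaller child 16 at index 2, swap → [16, 18, 29, 23, 21, 22, 17, 58, 30, 45]
  29 vs smaller child 17 at index 6, swap → [16, 18, 17, 23, 21, 22, 29, 58, 30, 45]
extract-min #4 returns 16:
  remove root 16; move last element 45 to root → [45, 18, 17, 23, 21, 22, 29, 58, 30]
  45 vs smaller child 17 at index 2, swap → [17, 18, 45, 23, 21, 22, 29, 58, 30]
  45 vs smaller child 22 at index 5, swap → [17, 18, 22, 23, 21, 45, 29, 58, 30]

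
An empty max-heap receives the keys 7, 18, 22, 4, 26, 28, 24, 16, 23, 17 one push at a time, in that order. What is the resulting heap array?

Insert 7:
  append 7 at index 0 → [7] (no swap needed)
Insert 18:
  append 18 at index 1 → [7, 18]
  18 > parent 7 at index 0, swap → [18, 7]
Insert 22:
  append 22 at index 2 → [18, 7, 22]
  22 > parent 18 at index 0, swap → [22, 7, 18]
Insert 4:
  append 4 at index 3 → [22, 7, 18, 4] (no swap needed)
Insert 26:
  append 26 at index 4 → [22, 7, 18, 4, 26]
  26 > parent 7 at index 1, swap → [22, 26, 18, 4, 7]
  26 > parent 22 at index 0, swap → [26, 22, 18, 4, 7]
Insert 28:
  append 28 at index 5 → [26, 22, 18, 4, 7, 28]
  28 > parent 18 at index 2, swap → [26, 22, 28, 4, 7, 18]
  28 > parent 26 at index 0, swap → [28, 22, 26, 4, 7, 18]
Insert 24:
  append 24 at index 6 → [28, 22, 26, 4, 7, 18, 24] (no swap needed)
Insert 16:
  append 16 at index 7 → [28, 22, 26, 4, 7, 18, 24, 16]
  16 > parent 4 at index 3, swap → [28, 22, 26, 16, 7, 18, 24, 4]
Insert 23:
  append 23 at index 8 → [28, 22, 26, 16, 7, 18, 24, 4, 23]
  23 > parent 16 at index 3, swap → [28, 22, 26, 23, 7, 18, 24, 4, 16]
  23 > parent 22 at index 1, swap → [28, 23, 26, 22, 7, 18, 24, 4, 16]
Insert 17:
  append 17 at index 9 → [28, 23, 26, 22, 7, 18, 24, 4, 16, 17]
  17 > parent 7 at index 4, swap → [28, 23, 26, 22, 17, 18, 24, 4, 16, 7]

[28, 23, 26, 22, 17, 18, 24, 4, 16, 7]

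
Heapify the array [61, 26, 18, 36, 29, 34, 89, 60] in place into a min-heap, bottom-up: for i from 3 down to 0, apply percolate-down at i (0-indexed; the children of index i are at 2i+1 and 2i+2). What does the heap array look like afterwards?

sift down from index 3: already satisfies heap property
sift down from index 2: already satisfies heap property
sift down from index 1: already satisfies heap property
sift down from index 0:
  61 vs smaller child 18 at index 2, swap → [18, 26, 61, 36, 29, 34, 89, 60]
  61 vs smaller child 34 at index 5, swap → [18, 26, 34, 36, 29, 61, 89, 60]

[18, 26, 34, 36, 29, 61, 89, 60]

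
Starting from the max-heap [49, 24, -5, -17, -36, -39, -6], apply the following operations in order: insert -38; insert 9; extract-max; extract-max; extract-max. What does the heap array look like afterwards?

[-5, -17, -6, -38, -36, -39]

insert -38:
  append -38 at index 7 → [49, 24, -5, -17, -36, -39, -6, -38] (no swap needed)
insert 9:
  append 9 at index 8 → [49, 24, -5, -17, -36, -39, -6, -38, 9]
  9 > parent -17 at index 3, swap → [49, 24, -5, 9, -36, -39, -6, -38, -17]
extract-max → returns 49:
  remove root 49; move last element -17 to root → [-17, 24, -5, 9, -36, -39, -6, -38]
  -17 vs larger child 24 at index 1, swap → [24, -17, -5, 9, -36, -39, -6, -38]
  -17 vs larger child 9 at index 3, swap → [24, 9, -5, -17, -36, -39, -6, -38]
extract-max → returns 24:
  remove root 24; move last element -38 to root → [-38, 9, -5, -17, -36, -39, -6]
  -38 vs larger child 9 at index 1, swap → [9, -38, -5, -17, -36, -39, -6]
  -38 vs larger child -17 at index 3, swap → [9, -17, -5, -38, -36, -39, -6]
extract-max → returns 9:
  remove root 9; move last element -6 to root → [-6, -17, -5, -38, -36, -39]
  -6 vs larger child -5 at index 2, swap → [-5, -17, -6, -38, -36, -39]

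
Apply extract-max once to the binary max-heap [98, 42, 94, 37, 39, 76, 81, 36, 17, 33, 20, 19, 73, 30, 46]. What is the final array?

[94, 42, 81, 37, 39, 76, 46, 36, 17, 33, 20, 19, 73, 30]

remove root 98; move last element 46 to root → [46, 42, 94, 37, 39, 76, 81, 36, 17, 33, 20, 19, 73, 30]
46 vs larger child 94 at index 2, swap → [94, 42, 46, 37, 39, 76, 81, 36, 17, 33, 20, 19, 73, 30]
46 vs larger child 81 at index 6, swap → [94, 42, 81, 37, 39, 76, 46, 36, 17, 33, 20, 19, 73, 30]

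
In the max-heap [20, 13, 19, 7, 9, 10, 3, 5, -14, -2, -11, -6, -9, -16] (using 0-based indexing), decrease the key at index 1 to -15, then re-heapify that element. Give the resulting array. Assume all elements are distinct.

set index 1 from 13 to -15 → [20, -15, 19, 7, 9, 10, 3, 5, -14, -2, -11, -6, -9, -16]
-15 vs larger child 9 at index 4, swap → [20, 9, 19, 7, -15, 10, 3, 5, -14, -2, -11, -6, -9, -16]
-15 vs larger child -2 at index 9, swap → [20, 9, 19, 7, -2, 10, 3, 5, -14, -15, -11, -6, -9, -16]

[20, 9, 19, 7, -2, 10, 3, 5, -14, -15, -11, -6, -9, -16]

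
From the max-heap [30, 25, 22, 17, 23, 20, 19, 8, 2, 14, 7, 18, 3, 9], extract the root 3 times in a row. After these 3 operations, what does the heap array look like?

[22, 17, 20, 8, 14, 18, 19, 3, 2, 9, 7]

extract-max #1 returns 30:
  remove root 30; move last element 9 to root → [9, 25, 22, 17, 23, 20, 19, 8, 2, 14, 7, 18, 3]
  9 vs larger child 25 at index 1, swap → [25, 9, 22, 17, 23, 20, 19, 8, 2, 14, 7, 18, 3]
  9 vs larger child 23 at index 4, swap → [25, 23, 22, 17, 9, 20, 19, 8, 2, 14, 7, 18, 3]
  9 vs larger child 14 at index 9, swap → [25, 23, 22, 17, 14, 20, 19, 8, 2, 9, 7, 18, 3]
extract-max #2 returns 25:
  remove root 25; move last element 3 to root → [3, 23, 22, 17, 14, 20, 19, 8, 2, 9, 7, 18]
  3 vs larger child 23 at index 1, swap → [23, 3, 22, 17, 14, 20, 19, 8, 2, 9, 7, 18]
  3 vs larger child 17 at index 3, swap → [23, 17, 22, 3, 14, 20, 19, 8, 2, 9, 7, 18]
  3 vs larger child 8 at index 7, swap → [23, 17, 22, 8, 14, 20, 19, 3, 2, 9, 7, 18]
extract-max #3 returns 23:
  remove root 23; move last element 18 to root → [18, 17, 22, 8, 14, 20, 19, 3, 2, 9, 7]
  18 vs larger child 22 at index 2, swap → [22, 17, 18, 8, 14, 20, 19, 3, 2, 9, 7]
  18 vs larger child 20 at index 5, swap → [22, 17, 20, 8, 14, 18, 19, 3, 2, 9, 7]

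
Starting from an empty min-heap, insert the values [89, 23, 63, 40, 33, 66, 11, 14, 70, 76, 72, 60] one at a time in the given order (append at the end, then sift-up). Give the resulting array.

[11, 14, 23, 33, 40, 60, 63, 89, 70, 76, 72, 66]

Insert 89:
  append 89 at index 0 → [89] (no swap needed)
Insert 23:
  append 23 at index 1 → [89, 23]
  23 < parent 89 at index 0, swap → [23, 89]
Insert 63:
  append 63 at index 2 → [23, 89, 63] (no swap needed)
Insert 40:
  append 40 at index 3 → [23, 89, 63, 40]
  40 < parent 89 at index 1, swap → [23, 40, 63, 89]
Insert 33:
  append 33 at index 4 → [23, 40, 63, 89, 33]
  33 < parent 40 at index 1, swap → [23, 33, 63, 89, 40]
Insert 66:
  append 66 at index 5 → [23, 33, 63, 89, 40, 66] (no swap needed)
Insert 11:
  append 11 at index 6 → [23, 33, 63, 89, 40, 66, 11]
  11 < parent 63 at index 2, swap → [23, 33, 11, 89, 40, 66, 63]
  11 < parent 23 at index 0, swap → [11, 33, 23, 89, 40, 66, 63]
Insert 14:
  append 14 at index 7 → [11, 33, 23, 89, 40, 66, 63, 14]
  14 < parent 89 at index 3, swap → [11, 33, 23, 14, 40, 66, 63, 89]
  14 < parent 33 at index 1, swap → [11, 14, 23, 33, 40, 66, 63, 89]
Insert 70:
  append 70 at index 8 → [11, 14, 23, 33, 40, 66, 63, 89, 70] (no swap needed)
Insert 76:
  append 76 at index 9 → [11, 14, 23, 33, 40, 66, 63, 89, 70, 76] (no swap needed)
Insert 72:
  append 72 at index 10 → [11, 14, 23, 33, 40, 66, 63, 89, 70, 76, 72] (no swap needed)
Insert 60:
  append 60 at index 11 → [11, 14, 23, 33, 40, 66, 63, 89, 70, 76, 72, 60]
  60 < parent 66 at index 5, swap → [11, 14, 23, 33, 40, 60, 63, 89, 70, 76, 72, 66]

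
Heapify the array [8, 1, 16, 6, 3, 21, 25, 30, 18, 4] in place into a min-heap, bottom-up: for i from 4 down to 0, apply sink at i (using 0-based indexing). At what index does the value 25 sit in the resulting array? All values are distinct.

6

sift down from index 4: already satisfies heap property
sift down from index 3: already satisfies heap property
sift down from index 2: already satisfies heap property
sift down from index 1: already satisfies heap property
sift down from index 0:
  8 vs smaller child 1 at index 1, swap → [1, 8, 16, 6, 3, 21, 25, 30, 18, 4]
  8 vs smaller child 3 at index 4, swap → [1, 3, 16, 6, 8, 21, 25, 30, 18, 4]
  8 vs only child 4 at index 9, swap → [1, 3, 16, 6, 4, 21, 25, 30, 18, 8]
resulting array: [1, 3, 16, 6, 4, 21, 25, 30, 18, 8]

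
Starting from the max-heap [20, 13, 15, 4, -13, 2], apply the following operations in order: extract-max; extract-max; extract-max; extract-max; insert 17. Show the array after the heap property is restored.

[17, -13, 2]

extract-max → returns 20:
  remove root 20; move last element 2 to root → [2, 13, 15, 4, -13]
  2 vs larger child 15 at index 2, swap → [15, 13, 2, 4, -13]
extract-max → returns 15:
  remove root 15; move last element -13 to root → [-13, 13, 2, 4]
  -13 vs larger child 13 at index 1, swap → [13, -13, 2, 4]
  -13 vs only child 4 at index 3, swap → [13, 4, 2, -13]
extract-max → returns 13:
  remove root 13; move last element -13 to root → [-13, 4, 2]
  -13 vs larger child 4 at index 1, swap → [4, -13, 2]
extract-max → returns 4:
  remove root 4; move last element 2 to root → [2, -13] (no swap needed)
insert 17:
  append 17 at index 2 → [2, -13, 17]
  17 > parent 2 at index 0, swap → [17, -13, 2]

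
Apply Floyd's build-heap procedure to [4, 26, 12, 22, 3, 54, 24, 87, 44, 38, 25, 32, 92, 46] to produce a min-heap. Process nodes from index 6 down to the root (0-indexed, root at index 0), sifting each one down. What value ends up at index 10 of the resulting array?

26

sift down from index 6: already satisfies heap property
sift down from index 5:
  54 vs smaller child 32 at index 11, swap → [4, 26, 12, 22, 3, 32, 24, 87, 44, 38, 25, 54, 92, 46]
sift down from index 4: already satisfies heap property
sift down from index 3: already satisfies heap property
sift down from index 2: already satisfies heap property
sift down from index 1:
  26 vs smaller child 3 at index 4, swap → [4, 3, 12, 22, 26, 32, 24, 87, 44, 38, 25, 54, 92, 46]
  26 vs smaller child 25 at index 10, swap → [4, 3, 12, 22, 25, 32, 24, 87, 44, 38, 26, 54, 92, 46]
sift down from index 0:
  4 vs smaller child 3 at index 1, swap → [3, 4, 12, 22, 25, 32, 24, 87, 44, 38, 26, 54, 92, 46]
resulting array: [3, 4, 12, 22, 25, 32, 24, 87, 44, 38, 26, 54, 92, 46]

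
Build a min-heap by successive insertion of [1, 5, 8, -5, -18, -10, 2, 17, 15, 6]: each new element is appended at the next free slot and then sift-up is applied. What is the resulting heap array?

[-18, -5, -10, 5, 1, 8, 2, 17, 15, 6]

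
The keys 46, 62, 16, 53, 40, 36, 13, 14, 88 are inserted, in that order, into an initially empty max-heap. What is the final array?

[88, 62, 36, 53, 40, 16, 13, 14, 46]

Insert 46:
  append 46 at index 0 → [46] (no swap needed)
Insert 62:
  append 62 at index 1 → [46, 62]
  62 > parent 46 at index 0, swap → [62, 46]
Insert 16:
  append 16 at index 2 → [62, 46, 16] (no swap needed)
Insert 53:
  append 53 at index 3 → [62, 46, 16, 53]
  53 > parent 46 at index 1, swap → [62, 53, 16, 46]
Insert 40:
  append 40 at index 4 → [62, 53, 16, 46, 40] (no swap needed)
Insert 36:
  append 36 at index 5 → [62, 53, 16, 46, 40, 36]
  36 > parent 16 at index 2, swap → [62, 53, 36, 46, 40, 16]
Insert 13:
  append 13 at index 6 → [62, 53, 36, 46, 40, 16, 13] (no swap needed)
Insert 14:
  append 14 at index 7 → [62, 53, 36, 46, 40, 16, 13, 14] (no swap needed)
Insert 88:
  append 88 at index 8 → [62, 53, 36, 46, 40, 16, 13, 14, 88]
  88 > parent 46 at index 3, swap → [62, 53, 36, 88, 40, 16, 13, 14, 46]
  88 > parent 53 at index 1, swap → [62, 88, 36, 53, 40, 16, 13, 14, 46]
  88 > parent 62 at index 0, swap → [88, 62, 36, 53, 40, 16, 13, 14, 46]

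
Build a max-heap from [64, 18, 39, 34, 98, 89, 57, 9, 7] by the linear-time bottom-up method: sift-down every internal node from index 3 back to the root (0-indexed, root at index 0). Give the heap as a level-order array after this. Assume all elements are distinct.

sift down from index 3: already satisfies heap property
sift down from index 2:
  39 vs larger child 89 at index 5, swap → [64, 18, 89, 34, 98, 39, 57, 9, 7]
sift down from index 1:
  18 vs larger child 98 at index 4, swap → [64, 98, 89, 34, 18, 39, 57, 9, 7]
sift down from index 0:
  64 vs larger child 98 at index 1, swap → [98, 64, 89, 34, 18, 39, 57, 9, 7]

[98, 64, 89, 34, 18, 39, 57, 9, 7]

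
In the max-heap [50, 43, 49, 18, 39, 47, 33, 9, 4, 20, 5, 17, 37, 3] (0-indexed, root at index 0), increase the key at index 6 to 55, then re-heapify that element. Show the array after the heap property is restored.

[55, 43, 50, 18, 39, 47, 49, 9, 4, 20, 5, 17, 37, 3]

set index 6 from 33 to 55 → [50, 43, 49, 18, 39, 47, 55, 9, 4, 20, 5, 17, 37, 3]
55 > parent 49 at index 2, swap → [50, 43, 55, 18, 39, 47, 49, 9, 4, 20, 5, 17, 37, 3]
55 > parent 50 at index 0, swap → [55, 43, 50, 18, 39, 47, 49, 9, 4, 20, 5, 17, 37, 3]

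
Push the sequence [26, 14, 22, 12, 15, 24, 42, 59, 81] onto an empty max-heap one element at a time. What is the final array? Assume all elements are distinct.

[81, 59, 26, 42, 14, 22, 24, 12, 15]

Insert 26:
  append 26 at index 0 → [26] (no swap needed)
Insert 14:
  append 14 at index 1 → [26, 14] (no swap needed)
Insert 22:
  append 22 at index 2 → [26, 14, 22] (no swap needed)
Insert 12:
  append 12 at index 3 → [26, 14, 22, 12] (no swap needed)
Insert 15:
  append 15 at index 4 → [26, 14, 22, 12, 15]
  15 > parent 14 at index 1, swap → [26, 15, 22, 12, 14]
Insert 24:
  append 24 at index 5 → [26, 15, 22, 12, 14, 24]
  24 > parent 22 at index 2, swap → [26, 15, 24, 12, 14, 22]
Insert 42:
  append 42 at index 6 → [26, 15, 24, 12, 14, 22, 42]
  42 > parent 24 at index 2, swap → [26, 15, 42, 12, 14, 22, 24]
  42 > parent 26 at index 0, swap → [42, 15, 26, 12, 14, 22, 24]
Insert 59:
  append 59 at index 7 → [42, 15, 26, 12, 14, 22, 24, 59]
  59 > parent 12 at index 3, swap → [42, 15, 26, 59, 14, 22, 24, 12]
  59 > parent 15 at index 1, swap → [42, 59, 26, 15, 14, 22, 24, 12]
  59 > parent 42 at index 0, swap → [59, 42, 26, 15, 14, 22, 24, 12]
Insert 81:
  append 81 at index 8 → [59, 42, 26, 15, 14, 22, 24, 12, 81]
  81 > parent 15 at index 3, swap → [59, 42, 26, 81, 14, 22, 24, 12, 15]
  81 > parent 42 at index 1, swap → [59, 81, 26, 42, 14, 22, 24, 12, 15]
  81 > parent 59 at index 0, swap → [81, 59, 26, 42, 14, 22, 24, 12, 15]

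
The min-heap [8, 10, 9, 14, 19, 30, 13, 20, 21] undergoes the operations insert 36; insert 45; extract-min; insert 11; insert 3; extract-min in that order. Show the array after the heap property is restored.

[9, 10, 13, 14, 11, 30, 45, 20, 21, 36, 19]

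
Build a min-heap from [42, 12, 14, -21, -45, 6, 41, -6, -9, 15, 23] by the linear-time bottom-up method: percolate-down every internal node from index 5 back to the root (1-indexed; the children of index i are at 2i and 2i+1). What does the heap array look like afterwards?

[-45, -21, 6, -9, 12, 14, 41, -6, 42, 15, 23]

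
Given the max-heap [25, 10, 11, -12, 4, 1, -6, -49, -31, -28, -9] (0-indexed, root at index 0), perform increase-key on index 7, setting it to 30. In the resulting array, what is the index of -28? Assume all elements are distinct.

set index 7 from -49 to 30 → [25, 10, 11, -12, 4, 1, -6, 30, -31, -28, -9]
30 > parent -12 at index 3, swap → [25, 10, 11, 30, 4, 1, -6, -12, -31, -28, -9]
30 > parent 10 at index 1, swap → [25, 30, 11, 10, 4, 1, -6, -12, -31, -28, -9]
30 > parent 25 at index 0, swap → [30, 25, 11, 10, 4, 1, -6, -12, -31, -28, -9]
resulting array: [30, 25, 11, 10, 4, 1, -6, -12, -31, -28, -9]

9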